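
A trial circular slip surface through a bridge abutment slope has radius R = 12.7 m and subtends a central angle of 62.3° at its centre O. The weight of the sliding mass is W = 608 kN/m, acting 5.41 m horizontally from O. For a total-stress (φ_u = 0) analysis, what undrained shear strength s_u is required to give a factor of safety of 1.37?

s_u = 25.7 kPa

FS = s_u·L_a·R / (W·d), so s_u = FS·W·d / (L_a·R).
Arc length L_a = R·θ = 12.7·(62.3°·π/180) = 12.7·1.0873 = 13.81 m
s_u = 1.37·608·5.41 / (13.81·12.7) = 4506.3 / 175.38 = 25.69 kPa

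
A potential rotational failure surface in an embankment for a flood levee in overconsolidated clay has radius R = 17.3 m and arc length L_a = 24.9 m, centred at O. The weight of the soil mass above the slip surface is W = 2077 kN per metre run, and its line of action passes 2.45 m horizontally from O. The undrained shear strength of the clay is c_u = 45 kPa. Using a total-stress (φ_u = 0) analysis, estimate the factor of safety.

Taking moments about the centre O, the resisting moment is provided by the undrained shear strength acting along the arc:
M_R = c_u·L_a·R = 45·24.90·17.3 = 19384.7 kN·m/m
M_D = W·d = 2077·2.45 = 5088.7 kN·m/m
FS = M_R / M_D = 19384.7 / 5088.7 = 3.809

FS = 3.81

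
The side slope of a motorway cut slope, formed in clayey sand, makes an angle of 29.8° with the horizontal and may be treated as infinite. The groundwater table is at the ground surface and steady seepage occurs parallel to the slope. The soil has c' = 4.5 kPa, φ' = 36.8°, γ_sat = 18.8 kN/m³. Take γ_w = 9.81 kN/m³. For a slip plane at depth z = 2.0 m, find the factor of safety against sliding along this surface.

With seepage parallel to the slope and the water table at the surface, the effective normal stress on the slip plane uses the buoyant unit weight γ' = γ_sat − γ_w while the driving shear stress uses γ_sat:
FS = [c' + γ' z cos²β tanφ'] / [γ_sat z sinβ cosβ]
γ' = 18.8 − 9.81 = 8.99 kN/m³
Numerator = 4.5 + 8.99·2.0·cos²29.8°·tan36.8° = 4.5 + 8.99·2.0·0.7530·0.7481 = 14.629 kPa
Denominator = 18.8·2.0·sin29.8°·cos29.8° = 18.8·2.0·0.4970·0.8678 = 16.215 kPa
FS = 14.629 / 16.215 = 0.902

FS = 0.90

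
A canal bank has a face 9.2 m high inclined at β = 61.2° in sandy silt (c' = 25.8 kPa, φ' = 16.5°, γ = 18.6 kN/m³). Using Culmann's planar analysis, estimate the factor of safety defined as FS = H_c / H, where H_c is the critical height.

FS = 1.75

H_c = (4c'/γ) · sinβ cosφ' / [1 − cos(β − φ')]
    = (4·25.8/18.6) · sin61.2°·cos16.5° / [1 − cos44.7°]
    = 5.548 · 0.8402 / 0.2892 = 16.12 m
FS = H_c / H = 16.12 / 9.2 = 1.752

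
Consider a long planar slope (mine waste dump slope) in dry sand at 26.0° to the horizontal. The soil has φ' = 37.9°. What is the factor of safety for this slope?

FS = 1.60

For a dry cohesionless infinite slope the factor of safety is FS = tanφ' / tanβ.
FS = tan37.9° / tan26.0° = 0.7785 / 0.4877 = 1.596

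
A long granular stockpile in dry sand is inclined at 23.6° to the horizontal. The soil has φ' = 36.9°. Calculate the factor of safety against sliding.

FS = 1.72

For a dry cohesionless infinite slope the factor of safety is FS = tanφ' / tanβ.
FS = tan36.9° / tan23.6° = 0.7508 / 0.4369 = 1.719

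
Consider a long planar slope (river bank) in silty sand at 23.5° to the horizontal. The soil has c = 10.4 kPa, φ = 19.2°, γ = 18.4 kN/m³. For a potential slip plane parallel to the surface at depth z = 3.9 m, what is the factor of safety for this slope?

FS = 1.20

For an infinite slope with a slip plane parallel to the surface (no pore pressure): FS = [c + γz cos²β tanφ] / [γz sinβ cosβ].
γz = 18.4·3.9 = 71.76 kN/m²
Numerator = 10.4 + 71.76·cos²23.5°·tan19.2° = 10.4 + 71.76·0.8410·0.3482 = 31.416 kPa
Denominator = 71.76·sin23.5°·cos23.5° = 71.76·0.3987·0.9171 = 26.241 kPa
FS = 31.416 / 26.241 = 1.197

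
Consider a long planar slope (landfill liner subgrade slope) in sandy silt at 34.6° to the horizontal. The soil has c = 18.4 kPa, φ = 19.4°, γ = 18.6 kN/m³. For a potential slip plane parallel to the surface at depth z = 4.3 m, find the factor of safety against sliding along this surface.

For an infinite slope with a slip plane parallel to the surface (no pore pressure): FS = [c + γz cos²β tanφ] / [γz sinβ cosβ].
γz = 18.6·4.3 = 79.98 kN/m²
Numerator = 18.4 + 79.98·cos²34.6°·tan19.4° = 18.4 + 79.98·0.6776·0.3522 = 37.484 kPa
Denominator = 79.98·sin34.6°·cos34.6° = 79.98·0.5678·0.8231 = 37.384 kPa
FS = 37.484 / 37.384 = 1.003

FS = 1.00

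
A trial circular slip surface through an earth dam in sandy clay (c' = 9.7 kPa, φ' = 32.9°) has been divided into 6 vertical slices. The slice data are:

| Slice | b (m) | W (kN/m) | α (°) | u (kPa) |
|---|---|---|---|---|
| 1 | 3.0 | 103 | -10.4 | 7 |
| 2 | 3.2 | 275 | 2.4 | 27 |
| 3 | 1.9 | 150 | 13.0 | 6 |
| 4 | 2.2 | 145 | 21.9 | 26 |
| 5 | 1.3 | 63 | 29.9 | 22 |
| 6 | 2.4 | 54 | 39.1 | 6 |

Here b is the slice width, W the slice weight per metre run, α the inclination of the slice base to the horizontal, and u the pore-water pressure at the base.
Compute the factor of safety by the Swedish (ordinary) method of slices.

FS = 3.31

Ordinary method of slices: FS = Σ[c'·Δl_i + (W_i cosα_i − u_i·Δl_i)·tanφ'] / Σ W_i sinα_i, with Δl_i = b_i / cosα_i.
Slice 1: Δl = 3.0/cos(-10.4°) = 3.050 m; N'_1 = 103·cos(-10.4°) − 7·3.050 = 80.0; c'Δl = 29.59; W sinα = -18.6
Slice 2: Δl = 3.2/cos2.4° = 3.203 m; N'_2 = 275·cos2.4° − 27·3.203 = 188.3; c'Δl = 31.07; W sinα = 11.5
Slice 3: Δl = 1.9/cos13.0° = 1.950 m; N'_3 = 150·cos13.0° − 6·1.950 = 134.5; c'Δl = 18.91; W sinα = 33.7
Slice 4: Δl = 2.2/cos21.9° = 2.371 m; N'_4 = 145·cos21.9° − 26·2.371 = 72.9; c'Δl = 23.00; W sinα = 54.1
Slice 5: Δl = 1.3/cos29.9° = 1.500 m; N'_5 = 63·cos29.9° − 22·1.500 = 21.6; c'Δl = 14.55; W sinα = 31.4
Slice 6: Δl = 2.4/cos39.1° = 3.093 m; N'_6 = 54·cos39.1° − 6·3.093 = 23.4; c'Δl = 30.00; W sinα = 34.1
Σc'Δl = 147.1 kN/m; ΣN' = 520.6 kN/m; ΣW sinα = 146.2 kN/m
Resisting = 147.1 + 520.6·tan32.9° = 147.1 + 336.8 = 483.9 kN/m
FS = 483.9 / 146.2 = 3.309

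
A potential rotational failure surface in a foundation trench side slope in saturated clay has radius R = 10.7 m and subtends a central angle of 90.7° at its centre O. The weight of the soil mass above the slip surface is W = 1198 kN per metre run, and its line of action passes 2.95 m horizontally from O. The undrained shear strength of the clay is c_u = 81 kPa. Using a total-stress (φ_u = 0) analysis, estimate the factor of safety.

Taking moments about the centre O, the resisting moment is provided by the undrained shear strength acting along the arc:
Arc length L_a = R·θ = 10.7·(90.7°·π/180) = 10.7·1.5830 = 16.94 m
M_R = c_u·L_a·R = 81·16.94·10.7 = 14680.4 kN·m/m
M_D = W·d = 1198·2.95 = 3534.1 kN·m/m
FS = M_R / M_D = 14680.4 / 3534.1 = 4.154

FS = 4.15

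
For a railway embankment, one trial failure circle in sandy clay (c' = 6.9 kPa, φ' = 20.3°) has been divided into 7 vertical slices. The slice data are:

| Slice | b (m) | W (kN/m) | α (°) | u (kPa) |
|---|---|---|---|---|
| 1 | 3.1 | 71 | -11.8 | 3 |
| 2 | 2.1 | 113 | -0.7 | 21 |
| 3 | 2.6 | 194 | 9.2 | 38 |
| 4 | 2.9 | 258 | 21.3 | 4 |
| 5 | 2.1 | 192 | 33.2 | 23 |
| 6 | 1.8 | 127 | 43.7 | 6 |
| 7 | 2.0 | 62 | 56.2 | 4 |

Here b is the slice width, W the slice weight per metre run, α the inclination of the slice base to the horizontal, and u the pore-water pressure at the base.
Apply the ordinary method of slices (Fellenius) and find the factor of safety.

Ordinary method of slices: FS = Σ[c'·Δl_i + (W_i cosα_i − u_i·Δl_i)·tanφ'] / Σ W_i sinα_i, with Δl_i = b_i / cosα_i.
Slice 1: Δl = 3.1/cos(-11.8°) = 3.167 m; N'_1 = 71·cos(-11.8°) − 3·3.167 = 60.0; c'Δl = 21.85; W sinα = -14.5
Slice 2: Δl = 2.1/cos(-0.7°) = 2.100 m; N'_2 = 113·cos(-0.7°) − 21·2.100 = 68.9; c'Δl = 14.49; W sinα = -1.4
Slice 3: Δl = 2.6/cos9.2° = 2.634 m; N'_3 = 194·cos9.2° − 38·2.634 = 91.4; c'Δl = 18.17; W sinα = 31.0
Slice 4: Δl = 2.9/cos21.3° = 3.113 m; N'_4 = 258·cos21.3° − 4·3.113 = 227.9; c'Δl = 21.48; W sinα = 93.7
Slice 5: Δl = 2.1/cos33.2° = 2.510 m; N'_5 = 192·cos33.2° − 23·2.510 = 102.9; c'Δl = 17.32; W sinα = 105.1
Slice 6: Δl = 1.8/cos43.7° = 2.490 m; N'_6 = 127·cos43.7° − 6·2.490 = 76.9; c'Δl = 17.18; W sinα = 87.7
Slice 7: Δl = 2.0/cos56.2° = 3.595 m; N'_7 = 62·cos56.2° − 4·3.595 = 20.1; c'Δl = 24.81; W sinα = 51.5
Σc'Δl = 135.3 kN/m; ΣN' = 648.2 kN/m; ΣW sinα = 353.2 kN/m
Resisting = 135.3 + 648.2·tan20.3° = 135.3 + 239.8 = 375.1 kN/m
FS = 375.1 / 353.2 = 1.062

FS = 1.06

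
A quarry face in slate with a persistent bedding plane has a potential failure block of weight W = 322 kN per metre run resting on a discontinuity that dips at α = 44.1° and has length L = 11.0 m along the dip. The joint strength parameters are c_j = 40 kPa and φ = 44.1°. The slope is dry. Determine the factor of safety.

Resolving the block weight along and normal to the plane and applying the Mohr–Coulomb strength on the joint:
N' = W cosα = 322·cos44.1° = 231.2 kN/m
Driving force T = W sinα = 322·sin44.1° = 224.1 kN/m
Resisting force R = c_j·L + N'·tanφ = 40·11.0 + 231.2·tan44.1° = 440.0 + 224.1 = 664.1 kN/m
FS = R / T = 664.1 / 224.1 = 2.964

FS = 2.96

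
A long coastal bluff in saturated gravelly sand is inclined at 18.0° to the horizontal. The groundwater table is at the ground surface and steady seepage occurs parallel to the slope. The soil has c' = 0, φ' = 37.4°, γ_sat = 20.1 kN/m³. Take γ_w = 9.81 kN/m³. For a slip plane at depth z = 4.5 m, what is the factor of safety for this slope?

With seepage parallel to the slope and the water table at the surface, the effective normal stress on the slip plane uses the buoyant unit weight γ' = γ_sat − γ_w while the driving shear stress uses γ_sat:
FS = [c' + γ' z cos²β tanφ'] / [γ_sat z sinβ cosβ]
(For c' = 0 this reduces to FS = (γ'/γ_sat)·tanφ'/tanβ.)
γ' = 20.1 − 9.81 = 10.29 kN/m³
Numerator = 0.0 + 10.29·4.5·cos²18.0°·tan37.4° = 0.0 + 10.29·4.5·0.9045·0.7646 = 32.022 kPa
Denominator = 20.1·4.5·sin18.0°·cos18.0° = 20.1·4.5·0.3090·0.9511 = 26.583 kPa
FS = 32.022 / 26.583 = 1.205

FS = 1.20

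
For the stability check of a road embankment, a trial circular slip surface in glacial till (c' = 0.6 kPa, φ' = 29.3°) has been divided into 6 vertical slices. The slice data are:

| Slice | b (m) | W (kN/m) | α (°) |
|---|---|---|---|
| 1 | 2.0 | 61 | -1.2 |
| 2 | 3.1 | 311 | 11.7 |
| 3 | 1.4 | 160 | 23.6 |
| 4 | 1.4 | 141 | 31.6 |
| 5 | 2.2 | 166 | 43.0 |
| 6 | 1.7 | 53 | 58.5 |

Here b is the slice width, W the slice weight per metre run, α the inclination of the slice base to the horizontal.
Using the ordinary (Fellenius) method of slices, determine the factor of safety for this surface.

Ordinary method of slices: FS = Σ[c'·Δl_i + (W_i cosα_i)·tanφ'] / Σ W_i sinα_i, with Δl_i = b_i / cosα_i.
Slice 1: Δl = 2.0/cos(-1.2°) = 2.000 m; N'_1 = 61·cos(-1.2°) = 61.0; c'Δl = 1.20; W sinα = -1.3
Slice 2: Δl = 3.1/cos11.7° = 3.166 m; N'_2 = 311·cos11.7° = 304.5; c'Δl = 1.90; W sinα = 63.1
Slice 3: Δl = 1.4/cos23.6° = 1.528 m; N'_3 = 160·cos23.6° = 146.6; c'Δl = 0.92; W sinα = 64.1
Slice 4: Δl = 1.4/cos31.6° = 1.644 m; N'_4 = 141·cos31.6° = 120.1; c'Δl = 0.99; W sinα = 73.9
Slice 5: Δl = 2.2/cos43.0° = 3.008 m; N'_5 = 166·cos43.0° = 121.4; c'Δl = 1.80; W sinα = 113.2
Slice 6: Δl = 1.7/cos58.5° = 3.254 m; N'_6 = 53·cos58.5° = 27.7; c'Δl = 1.95; W sinα = 45.2
Σc'Δl = 8.8 kN/m; ΣN' = 781.3 kN/m; ΣW sinα = 358.1 kN/m
Resisting = 8.8 + 781.3·tan29.3° = 8.8 + 438.5 = 447.2 kN/m
FS = 447.2 / 358.1 = 1.249

FS = 1.25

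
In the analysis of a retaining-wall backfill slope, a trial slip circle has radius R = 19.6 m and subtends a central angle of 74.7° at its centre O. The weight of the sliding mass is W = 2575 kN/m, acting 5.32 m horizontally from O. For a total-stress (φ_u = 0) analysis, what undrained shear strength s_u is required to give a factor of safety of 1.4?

s_u = 38.3 kPa

FS = s_u·L_a·R / (W·d), so s_u = FS·W·d / (L_a·R).
Arc length L_a = R·θ = 19.6·(74.7°·π/180) = 19.6·1.3038 = 25.55 m
s_u = 1.4·2575·5.32 / (25.55·19.6) = 19178.6 / 500.85 = 38.29 kPa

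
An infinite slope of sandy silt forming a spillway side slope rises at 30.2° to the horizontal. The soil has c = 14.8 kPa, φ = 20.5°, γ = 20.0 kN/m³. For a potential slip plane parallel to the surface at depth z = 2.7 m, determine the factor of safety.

FS = 1.27

For an infinite slope with a slip plane parallel to the surface (no pore pressure): FS = [c + γz cos²β tanφ] / [γz sinβ cosβ].
γz = 20.0·2.7 = 54.00 kN/m²
Numerator = 14.8 + 54.00·cos²30.2°·tan20.5° = 14.8 + 54.00·0.7470·0.3739 = 29.881 kPa
Denominator = 54.00·sin30.2°·cos30.2° = 54.00·0.5030·0.8643 = 23.476 kPa
FS = 29.881 / 23.476 = 1.273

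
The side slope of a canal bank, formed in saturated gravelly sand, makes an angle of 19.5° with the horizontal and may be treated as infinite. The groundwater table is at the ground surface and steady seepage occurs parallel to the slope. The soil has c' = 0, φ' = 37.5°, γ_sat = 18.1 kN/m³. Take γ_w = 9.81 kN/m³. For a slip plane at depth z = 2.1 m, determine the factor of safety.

FS = 0.99

With seepage parallel to the slope and the water table at the surface, the effective normal stress on the slip plane uses the buoyant unit weight γ' = γ_sat − γ_w while the driving shear stress uses γ_sat:
FS = [c' + γ' z cos²β tanφ'] / [γ_sat z sinβ cosβ]
(For c' = 0 this reduces to FS = (γ'/γ_sat)·tanφ'/tanβ.)
γ' = 18.1 − 9.81 = 8.29 kN/m³
Numerator = 0.0 + 8.29·2.1·cos²19.5°·tan37.5° = 0.0 + 8.29·2.1·0.8886·0.7673 = 11.870 kPa
Denominator = 18.1·2.1·sin19.5°·cos19.5° = 18.1·2.1·0.3338·0.9426 = 11.960 kPa
FS = 11.870 / 11.960 = 0.992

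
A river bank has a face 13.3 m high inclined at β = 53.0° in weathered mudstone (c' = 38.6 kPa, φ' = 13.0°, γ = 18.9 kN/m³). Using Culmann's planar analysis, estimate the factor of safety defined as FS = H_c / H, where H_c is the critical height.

FS = 2.04

H_c = (4c'/γ) · sinβ cosφ' / [1 − cos(β − φ')]
    = (4·38.6/18.9) · sin53.0°·cos13.0° / [1 − cos40.0°]
    = 8.169 · 0.7782 / 0.2340 = 27.17 m
FS = H_c / H = 27.17 / 13.3 = 2.043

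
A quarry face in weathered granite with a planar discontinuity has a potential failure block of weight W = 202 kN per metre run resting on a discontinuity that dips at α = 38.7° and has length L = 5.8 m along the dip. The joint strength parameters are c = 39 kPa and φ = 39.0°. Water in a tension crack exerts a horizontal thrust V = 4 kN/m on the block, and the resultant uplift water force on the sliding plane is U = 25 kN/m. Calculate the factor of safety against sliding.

Resolving the block weight along and normal to the plane and applying the Mohr–Coulomb strength on the joint:
N' = W cosα − U − V sinα = 202·cos38.7° − 25 − 4·sin38.7° = 130.1 kN/m
Driving force T = W sinα + V cosα = 202·sin38.7° + 4·cos38.7° = 129.4 kN/m
Resisting force R = c·L + N'·tanφ = 39·5.8 + 130.1·tan39.0° = 226.2 + 105.4 = 331.6 kN/m
FS = R / T = 331.6 / 129.4 = 2.562

FS = 2.56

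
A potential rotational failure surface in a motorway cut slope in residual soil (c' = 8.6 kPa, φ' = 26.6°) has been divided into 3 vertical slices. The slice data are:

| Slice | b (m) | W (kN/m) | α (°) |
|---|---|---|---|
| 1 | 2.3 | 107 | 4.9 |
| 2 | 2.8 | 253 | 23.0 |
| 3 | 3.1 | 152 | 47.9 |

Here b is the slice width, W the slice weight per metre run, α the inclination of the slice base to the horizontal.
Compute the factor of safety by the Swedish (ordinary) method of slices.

Ordinary method of slices: FS = Σ[c'·Δl_i + (W_i cosα_i)·tanφ'] / Σ W_i sinα_i, with Δl_i = b_i / cosα_i.
Slice 1: Δl = 2.3/cos4.9° = 2.308 m; N'_1 = 107·cos4.9° = 106.6; c'Δl = 19.85; W sinα = 9.1
Slice 2: Δl = 2.8/cos23.0° = 3.042 m; N'_2 = 253·cos23.0° = 232.9; c'Δl = 26.16; W sinα = 98.9
Slice 3: Δl = 3.1/cos47.9° = 4.624 m; N'_3 = 152·cos47.9° = 101.9; c'Δl = 39.77; W sinα = 112.8
Σc'Δl = 85.8 kN/m; ΣN' = 441.4 kN/m; ΣW sinα = 220.8 kN/m
Resisting = 85.8 + 441.4·tan26.6° = 85.8 + 221.0 = 306.8 kN/m
FS = 306.8 / 220.8 = 1.390

FS = 1.39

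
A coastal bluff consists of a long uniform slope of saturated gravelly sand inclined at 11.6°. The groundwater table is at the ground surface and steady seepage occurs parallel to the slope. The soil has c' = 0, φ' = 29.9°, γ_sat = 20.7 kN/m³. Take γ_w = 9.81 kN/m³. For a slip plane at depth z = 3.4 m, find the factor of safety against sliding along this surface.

With seepage parallel to the slope and the water table at the surface, the effective normal stress on the slip plane uses the buoyant unit weight γ' = γ_sat − γ_w while the driving shear stress uses γ_sat:
FS = [c' + γ' z cos²β tanφ'] / [γ_sat z sinβ cosβ]
(For c' = 0 this reduces to FS = (γ'/γ_sat)·tanφ'/tanβ.)
γ' = 20.7 − 9.81 = 10.89 kN/m³
Numerator = 0.0 + 10.89·3.4·cos²11.6°·tan29.9° = 0.0 + 10.89·3.4·0.9596·0.5750 = 20.430 kPa
Denominator = 20.7·3.4·sin11.6°·cos11.6° = 20.7·3.4·0.2011·0.9796 = 13.863 kPa
FS = 20.430 / 13.863 = 1.474

FS = 1.47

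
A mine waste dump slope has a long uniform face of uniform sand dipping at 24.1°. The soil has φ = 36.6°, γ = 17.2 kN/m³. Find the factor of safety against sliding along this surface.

FS = 1.66

For a dry cohesionless infinite slope the factor of safety is FS = tanφ / tanβ.
FS = tan36.6° / tan24.1° = 0.7427 / 0.4473 = 1.660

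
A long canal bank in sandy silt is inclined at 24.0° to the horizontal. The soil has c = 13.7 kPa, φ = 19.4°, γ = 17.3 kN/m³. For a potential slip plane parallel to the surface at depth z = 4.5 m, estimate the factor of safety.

FS = 1.26

For an infinite slope with a slip plane parallel to the surface (no pore pressure): FS = [c + γz cos²β tanφ] / [γz sinβ cosβ].
γz = 17.3·4.5 = 77.85 kN/m²
Numerator = 13.7 + 77.85·cos²24.0°·tan19.4° = 13.7 + 77.85·0.8346·0.3522 = 36.580 kPa
Denominator = 77.85·sin24.0°·cos24.0° = 77.85·0.4067·0.9135 = 28.927 kPa
FS = 36.580 / 28.927 = 1.265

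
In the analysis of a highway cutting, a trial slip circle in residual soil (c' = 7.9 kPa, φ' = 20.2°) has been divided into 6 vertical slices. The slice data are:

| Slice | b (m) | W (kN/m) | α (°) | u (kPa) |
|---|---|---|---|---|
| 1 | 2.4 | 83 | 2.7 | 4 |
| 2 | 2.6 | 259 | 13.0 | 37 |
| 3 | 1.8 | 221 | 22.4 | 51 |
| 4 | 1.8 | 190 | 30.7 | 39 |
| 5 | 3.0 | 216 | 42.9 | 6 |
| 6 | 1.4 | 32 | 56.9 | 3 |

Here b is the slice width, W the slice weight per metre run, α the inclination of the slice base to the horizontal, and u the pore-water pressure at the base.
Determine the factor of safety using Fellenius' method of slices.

Ordinary method of slices: FS = Σ[c'·Δl_i + (W_i cosα_i − u_i·Δl_i)·tanφ'] / Σ W_i sinα_i, with Δl_i = b_i / cosα_i.
Slice 1: Δl = 2.4/cos2.7° = 2.403 m; N'_1 = 83·cos2.7° − 4·2.403 = 73.3; c'Δl = 18.98; W sinα = 3.9
Slice 2: Δl = 2.6/cos13.0° = 2.668 m; N'_2 = 259·cos13.0° − 37·2.668 = 153.6; c'Δl = 21.08; W sinα = 58.3
Slice 3: Δl = 1.8/cos22.4° = 1.947 m; N'_3 = 221·cos22.4° − 51·1.947 = 105.0; c'Δl = 15.38; W sinα = 84.2
Slice 4: Δl = 1.8/cos30.7° = 2.093 m; N'_4 = 190·cos30.7° − 39·2.093 = 81.7; c'Δl = 16.54; W sinα = 97.0
Slice 5: Δl = 3.0/cos42.9° = 4.095 m; N'_5 = 216·cos42.9° − 6·4.095 = 133.7; c'Δl = 32.35; W sinα = 147.0
Slice 6: Δl = 1.4/cos56.9° = 2.564 m; N'_6 = 32·cos56.9° − 3·2.564 = 9.8; c'Δl = 20.25; W sinα = 26.8
Σc'Δl = 124.6 kN/m; ΣN' = 557.1 kN/m; ΣW sinα = 417.2 kN/m
Resisting = 124.6 + 557.1·tan20.2° = 124.6 + 205.0 = 329.6 kN/m
FS = 329.6 / 417.2 = 0.790

FS = 0.79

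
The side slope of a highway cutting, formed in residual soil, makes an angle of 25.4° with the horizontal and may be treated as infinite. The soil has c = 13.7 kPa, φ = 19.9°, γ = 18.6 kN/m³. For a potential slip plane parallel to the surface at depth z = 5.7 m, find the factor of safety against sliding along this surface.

FS = 1.10

For an infinite slope with a slip plane parallel to the surface (no pore pressure): FS = [c + γz cos²β tanφ] / [γz sinβ cosβ].
γz = 18.6·5.7 = 106.02 kN/m²
Numerator = 13.7 + 106.02·cos²25.4°·tan19.9° = 13.7 + 106.02·0.8160·0.3620 = 45.018 kPa
Denominator = 106.02·sin25.4°·cos25.4° = 106.02·0.4289·0.9033 = 41.080 kPa
FS = 45.018 / 41.080 = 1.096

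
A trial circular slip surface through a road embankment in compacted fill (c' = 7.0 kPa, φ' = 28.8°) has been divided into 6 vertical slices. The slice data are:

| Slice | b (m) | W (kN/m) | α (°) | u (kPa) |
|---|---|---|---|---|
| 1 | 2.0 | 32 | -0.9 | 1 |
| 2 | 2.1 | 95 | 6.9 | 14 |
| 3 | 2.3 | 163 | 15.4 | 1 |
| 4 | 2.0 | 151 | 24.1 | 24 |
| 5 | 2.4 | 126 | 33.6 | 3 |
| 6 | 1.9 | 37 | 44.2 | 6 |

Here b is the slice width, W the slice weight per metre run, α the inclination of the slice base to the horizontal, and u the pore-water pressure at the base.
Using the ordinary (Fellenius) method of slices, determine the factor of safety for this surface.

Ordinary method of slices: FS = Σ[c'·Δl_i + (W_i cosα_i − u_i·Δl_i)·tanφ'] / Σ W_i sinα_i, with Δl_i = b_i / cosα_i.
Slice 1: Δl = 2.0/cos(-0.9°) = 2.000 m; N'_1 = 32·cos(-0.9°) − 1·2.000 = 30.0; c'Δl = 14.00; W sinα = -0.5
Slice 2: Δl = 2.1/cos6.9° = 2.115 m; N'_2 = 95·cos6.9° − 14·2.115 = 64.7; c'Δl = 14.81; W sinα = 11.4
Slice 3: Δl = 2.3/cos15.4° = 2.386 m; N'_3 = 163·cos15.4° − 1·2.386 = 154.8; c'Δl = 16.70; W sinα = 43.3
Slice 4: Δl = 2.0/cos24.1° = 2.191 m; N'_4 = 151·cos24.1° − 24·2.191 = 85.3; c'Δl = 15.34; W sinα = 61.7
Slice 5: Δl = 2.4/cos33.6° = 2.881 m; N'_5 = 126·cos33.6° − 3·2.881 = 96.3; c'Δl = 20.17; W sinα = 69.7
Slice 6: Δl = 1.9/cos44.2° = 2.650 m; N'_6 = 37·cos44.2° − 6·2.650 = 10.6; c'Δl = 18.55; W sinα = 25.8
Σc'Δl = 99.6 kN/m; ΣN' = 441.6 kN/m; ΣW sinα = 211.4 kN/m
Resisting = 99.6 + 441.6·tan28.8° = 99.6 + 242.8 = 342.4 kN/m
FS = 342.4 / 211.4 = 1.620

FS = 1.62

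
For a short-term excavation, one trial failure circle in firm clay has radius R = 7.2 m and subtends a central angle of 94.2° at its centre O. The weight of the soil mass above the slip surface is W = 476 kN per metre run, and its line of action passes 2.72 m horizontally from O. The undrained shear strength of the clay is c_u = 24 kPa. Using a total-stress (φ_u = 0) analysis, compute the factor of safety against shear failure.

Taking moments about the centre O, the resisting moment is provided by the undrained shear strength acting along the arc:
Arc length L_a = R·θ = 7.2·(94.2°·π/180) = 7.2·1.6441 = 11.84 m
M_R = c_u·L_a·R = 24·11.84·7.2 = 2045.5 kN·m/m
M_D = W·d = 476·2.72 = 1294.7 kN·m/m
FS = M_R / M_D = 2045.5 / 1294.7 = 1.580

FS = 1.58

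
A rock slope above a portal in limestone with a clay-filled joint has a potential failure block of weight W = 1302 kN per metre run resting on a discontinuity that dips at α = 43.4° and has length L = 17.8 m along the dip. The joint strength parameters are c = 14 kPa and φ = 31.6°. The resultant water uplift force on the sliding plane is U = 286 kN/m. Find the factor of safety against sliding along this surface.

Resolving the block weight along and normal to the plane and applying the Mohr–Coulomb strength on the joint:
N' = W cosα − U = 1302·cos43.4° − 286 = 660.0 kN/m
Driving force T = W sinα = 1302·sin43.4° = 894.6 kN/m
Resisting force R = c·L + N'·tanφ = 14·17.8 + 660.0·tan31.6° = 249.2 + 406.0 = 655.2 kN/m
FS = R / T = 655.2 / 894.6 = 0.732

FS = 0.73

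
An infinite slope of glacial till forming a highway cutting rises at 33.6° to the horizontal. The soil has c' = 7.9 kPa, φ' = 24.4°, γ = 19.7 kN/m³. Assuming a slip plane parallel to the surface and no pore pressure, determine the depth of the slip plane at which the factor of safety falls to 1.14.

z = 1.90 m

Setting FS = 1.14 in FS = [c' + γz cos²β tanφ'] / [γz sinβ cosβ] and solving for z:
z = c' / [γ cosβ (FS·sinβ − cosβ·tanφ')]
  = 7.9 / [19.7·cos33.6°·(1.14·sin33.6° − cos33.6°·tan24.4°)]
  = 7.9 / [19.7·0.8329·(1.14·0.5534 − 0.8329·0.4536)]
  = 7.9 / 4.1520 = 1.903 m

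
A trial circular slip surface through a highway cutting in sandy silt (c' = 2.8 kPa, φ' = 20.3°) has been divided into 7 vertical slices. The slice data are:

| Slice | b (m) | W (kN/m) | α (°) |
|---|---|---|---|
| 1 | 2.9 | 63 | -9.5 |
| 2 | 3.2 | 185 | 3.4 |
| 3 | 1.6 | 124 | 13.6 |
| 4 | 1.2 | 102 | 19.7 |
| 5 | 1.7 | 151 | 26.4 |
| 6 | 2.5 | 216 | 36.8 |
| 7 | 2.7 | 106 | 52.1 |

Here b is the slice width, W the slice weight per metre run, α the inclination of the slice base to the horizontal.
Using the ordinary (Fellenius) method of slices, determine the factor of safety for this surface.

Ordinary method of slices: FS = Σ[c'·Δl_i + (W_i cosα_i)·tanφ'] / Σ W_i sinα_i, with Δl_i = b_i / cosα_i.
Slice 1: Δl = 2.9/cos(-9.5°) = 2.940 m; N'_1 = 63·cos(-9.5°) = 62.1; c'Δl = 8.23; W sinα = -10.4
Slice 2: Δl = 3.2/cos3.4° = 3.206 m; N'_2 = 185·cos3.4° = 184.7; c'Δl = 8.98; W sinα = 11.0
Slice 3: Δl = 1.6/cos13.6° = 1.646 m; N'_3 = 124·cos13.6° = 120.5; c'Δl = 4.61; W sinα = 29.2
Slice 4: Δl = 1.2/cos19.7° = 1.275 m; N'_4 = 102·cos19.7° = 96.0; c'Δl = 3.57; W sinα = 34.4
Slice 5: Δl = 1.7/cos26.4° = 1.898 m; N'_5 = 151·cos26.4° = 135.3; c'Δl = 5.31; W sinα = 67.1
Slice 6: Δl = 2.5/cos36.8° = 3.122 m; N'_6 = 216·cos36.8° = 173.0; c'Δl = 8.74; W sinα = 129.4
Slice 7: Δl = 2.7/cos52.1° = 4.395 m; N'_7 = 106·cos52.1° = 65.1; c'Δl = 12.31; W sinα = 83.6
Σc'Δl = 51.8 kN/m; ΣN' = 836.7 kN/m; ΣW sinα = 344.3 kN/m
Resisting = 51.8 + 836.7·tan20.3° = 51.8 + 309.5 = 361.3 kN/m
FS = 361.3 / 344.3 = 1.049

FS = 1.05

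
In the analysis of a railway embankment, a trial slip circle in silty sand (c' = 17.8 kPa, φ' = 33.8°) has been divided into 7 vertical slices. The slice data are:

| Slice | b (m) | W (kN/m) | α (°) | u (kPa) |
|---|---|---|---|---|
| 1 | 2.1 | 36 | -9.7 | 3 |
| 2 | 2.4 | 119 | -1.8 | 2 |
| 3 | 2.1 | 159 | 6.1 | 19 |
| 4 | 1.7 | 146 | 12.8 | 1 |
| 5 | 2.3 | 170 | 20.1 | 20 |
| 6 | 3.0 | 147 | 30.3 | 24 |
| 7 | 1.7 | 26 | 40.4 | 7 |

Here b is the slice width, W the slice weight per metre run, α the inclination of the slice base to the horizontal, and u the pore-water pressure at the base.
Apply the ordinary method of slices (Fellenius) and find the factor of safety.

Ordinary method of slices: FS = Σ[c'·Δl_i + (W_i cosα_i − u_i·Δl_i)·tanφ'] / Σ W_i sinα_i, with Δl_i = b_i / cosα_i.
Slice 1: Δl = 2.1/cos(-9.7°) = 2.130 m; N'_1 = 36·cos(-9.7°) − 3·2.130 = 29.1; c'Δl = 37.92; W sinα = -6.1
Slice 2: Δl = 2.4/cos(-1.8°) = 2.401 m; N'_2 = 119·cos(-1.8°) − 2·2.401 = 114.1; c'Δl = 42.74; W sinα = -3.7
Slice 3: Δl = 2.1/cos6.1° = 2.112 m; N'_3 = 159·cos6.1° − 19·2.112 = 118.0; c'Δl = 37.59; W sinα = 16.9
Slice 4: Δl = 1.7/cos12.8° = 1.743 m; N'_4 = 146·cos12.8° − 1·1.743 = 140.6; c'Δl = 31.03; W sinα = 32.3
Slice 5: Δl = 2.3/cos20.1° = 2.449 m; N'_5 = 170·cos20.1° − 20·2.449 = 110.7; c'Δl = 43.60; W sinα = 58.4
Slice 6: Δl = 3.0/cos30.3° = 3.475 m; N'_6 = 147·cos30.3° − 24·3.475 = 43.5; c'Δl = 61.85; W sinα = 74.2
Slice 7: Δl = 1.7/cos40.4° = 2.232 m; N'_7 = 26·cos40.4° − 7·2.232 = 4.2; c'Δl = 39.74; W sinα = 16.9
Σc'Δl = 294.5 kN/m; ΣN' = 560.2 kN/m; ΣW sinα = 188.9 kN/m
Resisting = 294.5 + 560.2·tan33.8° = 294.5 + 375.0 = 669.5 kN/m
FS = 669.5 / 188.9 = 3.545

FS = 3.54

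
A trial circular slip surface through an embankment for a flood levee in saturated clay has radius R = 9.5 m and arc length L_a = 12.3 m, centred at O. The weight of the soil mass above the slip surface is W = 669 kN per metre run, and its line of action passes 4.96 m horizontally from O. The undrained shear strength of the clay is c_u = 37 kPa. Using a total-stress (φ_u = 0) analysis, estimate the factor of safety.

FS = 1.30

Taking moments about the centre O, the resisting moment is provided by the undrained shear strength acting along the arc:
M_R = c_u·L_a·R = 37·12.30·9.5 = 4323.4 kN·m/m
M_D = W·d = 669·4.96 = 3318.2 kN·m/m
FS = M_R / M_D = 4323.4 / 3318.2 = 1.303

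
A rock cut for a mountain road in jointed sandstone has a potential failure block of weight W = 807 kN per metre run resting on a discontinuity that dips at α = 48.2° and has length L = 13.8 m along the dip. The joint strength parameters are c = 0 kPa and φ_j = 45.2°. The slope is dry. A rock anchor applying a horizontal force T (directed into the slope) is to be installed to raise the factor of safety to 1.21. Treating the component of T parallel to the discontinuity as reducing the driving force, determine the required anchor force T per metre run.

Resolving forces along and normal to the sliding plane, with the horizontal anchor force T adding T·sinα to the effective normal force and T·cosα acting up the plane against the driving force:
FS = [cL + (W cosα + T sinα) tanφ_j] / [W sinα − T cosα]
Without the anchor: N' = 537.9 kN/m, driving T_d = 601.6 kN/m, resisting R = 0·13.8 + 537.9·tan45.2° = 541.7 kN/m, FS = 0.90.
Setting FS = 1.21 and solving for T:
1.21·(601.6 − T cos48.2°) = 541.7 + T sin48.2°·tan45.2°
T·(sin48.2°·tan45.2° + 1.21·cos48.2°) = 1.21·601.6 − 541.7
T·(0.7455·1.0070 + 1.21·0.6665) = 727.9 − 541.7 = 186.3
T·1.5572 = 186.3
T = 119.6 kN/m

T = 120 kN/m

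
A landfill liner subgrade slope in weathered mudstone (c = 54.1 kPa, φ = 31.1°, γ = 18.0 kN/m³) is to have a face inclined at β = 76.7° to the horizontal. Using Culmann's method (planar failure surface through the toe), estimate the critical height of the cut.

Culmann's analysis gives the critical failure plane at α_cr = (β + φ)/2 = (76.7 + 31.1)/2 = 53.9°, and the critical height
H_c = (4c/γ) · sinβ cosφ / [1 − cos(β − φ)]
    = (4·54.1/18.0) · sin76.7°·cos31.1° / [1 − cos(45.6°)]
    = 12.022 · 0.9732·0.8563 / [1 − 0.6997]
    = 12.022 · 0.8333 / 0.3003
    = 33.36 m

H_c = 33.36 m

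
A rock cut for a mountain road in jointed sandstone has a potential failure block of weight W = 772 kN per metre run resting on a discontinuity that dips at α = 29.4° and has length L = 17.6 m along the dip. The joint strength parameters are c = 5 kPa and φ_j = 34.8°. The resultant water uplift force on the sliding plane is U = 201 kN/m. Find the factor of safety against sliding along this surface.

Resolving the block weight along and normal to the plane and applying the Mohr–Coulomb strength on the joint:
N' = W cosα − U = 772·cos29.4° − 201 = 471.6 kN/m
Driving force T = W sinα = 772·sin29.4° = 379.0 kN/m
Resisting force R = c·L + N'·tanφ_j = 5·17.6 + 471.6·tan34.8° = 88.0 + 327.8 = 415.8 kN/m
FS = R / T = 415.8 / 379.0 = 1.097

FS = 1.10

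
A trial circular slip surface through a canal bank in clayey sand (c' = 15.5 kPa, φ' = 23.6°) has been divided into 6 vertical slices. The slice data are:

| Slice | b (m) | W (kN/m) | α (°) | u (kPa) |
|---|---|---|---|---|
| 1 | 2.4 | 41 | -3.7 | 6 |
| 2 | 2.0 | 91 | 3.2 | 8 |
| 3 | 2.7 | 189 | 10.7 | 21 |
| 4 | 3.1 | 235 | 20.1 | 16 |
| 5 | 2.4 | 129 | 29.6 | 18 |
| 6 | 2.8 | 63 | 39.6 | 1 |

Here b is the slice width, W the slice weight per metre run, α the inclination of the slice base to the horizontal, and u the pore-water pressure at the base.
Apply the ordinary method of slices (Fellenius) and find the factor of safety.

Ordinary method of slices: FS = Σ[c'·Δl_i + (W_i cosα_i − u_i·Δl_i)·tanφ'] / Σ W_i sinα_i, with Δl_i = b_i / cosα_i.
Slice 1: Δl = 2.4/cos(-3.7°) = 2.405 m; N'_1 = 41·cos(-3.7°) − 6·2.405 = 26.5; c'Δl = 37.28; W sinα = -2.6
Slice 2: Δl = 2.0/cos3.2° = 2.003 m; N'_2 = 91·cos3.2° − 8·2.003 = 74.8; c'Δl = 31.05; W sinα = 5.1
Slice 3: Δl = 2.7/cos10.7° = 2.748 m; N'_3 = 189·cos10.7° − 21·2.748 = 128.0; c'Δl = 42.59; W sinα = 35.1
Slice 4: Δl = 3.1/cos20.1° = 3.301 m; N'_4 = 235·cos20.1° − 16·3.301 = 167.9; c'Δl = 51.17; W sinα = 80.8
Slice 5: Δl = 2.4/cos29.6° = 2.760 m; N'_5 = 129·cos29.6° − 18·2.760 = 62.5; c'Δl = 42.78; W sinα = 63.7
Slice 6: Δl = 2.8/cos39.6° = 3.634 m; N'_6 = 63·cos39.6° − 1·3.634 = 44.9; c'Δl = 56.33; W sinα = 40.2
Σc'Δl = 261.2 kN/m; ΣN' = 504.6 kN/m; ΣW sinα = 222.2 kN/m
Resisting = 261.2 + 504.6·tan23.6° = 261.2 + 220.4 = 481.6 kN/m
FS = 481.6 / 222.2 = 2.168

FS = 2.17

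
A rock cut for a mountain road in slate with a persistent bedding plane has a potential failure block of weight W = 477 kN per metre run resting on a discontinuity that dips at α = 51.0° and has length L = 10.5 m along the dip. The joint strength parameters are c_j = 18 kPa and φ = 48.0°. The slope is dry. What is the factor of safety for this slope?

Resolving the block weight along and normal to the plane and applying the Mohr–Coulomb strength on the joint:
N' = W cosα = 477·cos51.0° = 300.2 kN/m
Driving force T = W sinα = 477·sin51.0° = 370.7 kN/m
Resisting force R = c_j·L + N'·tanφ = 18·10.5 + 300.2·tan48.0° = 189.0 + 333.4 = 522.4 kN/m
FS = R / T = 522.4 / 370.7 = 1.409

FS = 1.41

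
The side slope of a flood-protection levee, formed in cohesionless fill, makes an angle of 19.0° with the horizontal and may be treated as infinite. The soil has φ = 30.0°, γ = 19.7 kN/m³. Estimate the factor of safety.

FS = 1.68

For a dry cohesionless infinite slope the factor of safety is FS = tanφ / tanβ.
FS = tan30.0° / tan19.0° = 0.5774 / 0.3443 = 1.677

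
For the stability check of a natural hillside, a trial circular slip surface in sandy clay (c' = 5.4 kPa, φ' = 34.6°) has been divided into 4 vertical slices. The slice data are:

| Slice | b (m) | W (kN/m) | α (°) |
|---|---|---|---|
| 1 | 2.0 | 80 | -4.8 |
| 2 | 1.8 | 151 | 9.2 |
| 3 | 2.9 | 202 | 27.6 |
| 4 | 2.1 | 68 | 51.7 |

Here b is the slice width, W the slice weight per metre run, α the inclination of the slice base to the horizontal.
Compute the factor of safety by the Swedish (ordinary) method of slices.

FS = 2.23

Ordinary method of slices: FS = Σ[c'·Δl_i + (W_i cosα_i)·tanφ'] / Σ W_i sinα_i, with Δl_i = b_i / cosα_i.
Slice 1: Δl = 2.0/cos(-4.8°) = 2.007 m; N'_1 = 80·cos(-4.8°) = 79.7; c'Δl = 10.84; W sinα = -6.7
Slice 2: Δl = 1.8/cos9.2° = 1.823 m; N'_2 = 151·cos9.2° = 149.1; c'Δl = 9.85; W sinα = 24.1
Slice 3: Δl = 2.9/cos27.6° = 3.272 m; N'_3 = 202·cos27.6° = 179.0; c'Δl = 17.67; W sinα = 93.6
Slice 4: Δl = 2.1/cos51.7° = 3.388 m; N'_4 = 68·cos51.7° = 42.1; c'Δl = 18.30; W sinα = 53.4
Σc'Δl = 56.7 kN/m; ΣN' = 449.9 kN/m; ΣW sinα = 164.4 kN/m
Resisting = 56.7 + 449.9·tan34.6° = 56.7 + 310.4 = 367.0 kN/m
FS = 367.0 / 164.4 = 2.233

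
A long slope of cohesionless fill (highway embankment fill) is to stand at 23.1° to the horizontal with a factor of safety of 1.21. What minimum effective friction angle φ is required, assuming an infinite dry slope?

φ = 27.3°

FS = tanφ/tanβ ⇒ tanφ = FS · tanβ = 1.21 · tan23.1° = 0.5161
φ = arctan(0.5161) = 27.30°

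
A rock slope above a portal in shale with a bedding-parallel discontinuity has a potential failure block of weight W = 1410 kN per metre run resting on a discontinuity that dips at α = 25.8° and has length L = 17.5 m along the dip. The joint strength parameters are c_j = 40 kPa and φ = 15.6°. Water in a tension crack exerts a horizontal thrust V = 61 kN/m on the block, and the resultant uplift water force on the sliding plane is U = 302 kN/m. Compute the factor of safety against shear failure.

Resolving the block weight along and normal to the plane and applying the Mohr–Coulomb strength on the joint:
N' = W cosα − U − V sinα = 1410·cos25.8° − 302 − 61·sin25.8° = 940.9 kN/m
Driving force T = W sinα + V cosα = 1410·sin25.8° + 61·cos25.8° = 668.6 kN/m
Resisting force R = c_j·L + N'·tanφ = 40·17.5 + 940.9·tan15.6° = 700.0 + 262.7 = 962.7 kN/m
FS = R / T = 962.7 / 668.6 = 1.440

FS = 1.44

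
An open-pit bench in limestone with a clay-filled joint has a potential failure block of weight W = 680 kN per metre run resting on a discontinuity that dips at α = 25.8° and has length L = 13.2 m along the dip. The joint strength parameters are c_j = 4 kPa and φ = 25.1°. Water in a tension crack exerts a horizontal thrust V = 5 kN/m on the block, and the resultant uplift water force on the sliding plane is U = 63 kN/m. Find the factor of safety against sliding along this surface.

Resolving the block weight along and normal to the plane and applying the Mohr–Coulomb strength on the joint:
N' = W cosα − U − V sinα = 680·cos25.8° − 63 − 5·sin25.8° = 547.0 kN/m
Driving force T = W sinα + V cosα = 680·sin25.8° + 5·cos25.8° = 300.5 kN/m
Resisting force R = c_j·L + N'·tanφ = 4·13.2 + 547.0·tan25.1° = 52.8 + 256.3 = 309.1 kN/m
FS = R / T = 309.1 / 300.5 = 1.029

FS = 1.03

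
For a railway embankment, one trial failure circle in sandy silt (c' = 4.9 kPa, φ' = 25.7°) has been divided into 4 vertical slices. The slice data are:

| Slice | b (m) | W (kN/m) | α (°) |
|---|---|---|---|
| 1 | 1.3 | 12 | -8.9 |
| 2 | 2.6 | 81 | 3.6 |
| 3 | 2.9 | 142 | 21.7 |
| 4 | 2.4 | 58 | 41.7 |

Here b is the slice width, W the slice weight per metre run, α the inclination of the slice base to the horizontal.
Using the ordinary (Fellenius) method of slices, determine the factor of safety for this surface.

Ordinary method of slices: FS = Σ[c'·Δl_i + (W_i cosα_i)·tanφ'] / Σ W_i sinα_i, with Δl_i = b_i / cosα_i.
Slice 1: Δl = 1.3/cos(-8.9°) = 1.316 m; N'_1 = 12·cos(-8.9°) = 11.9; c'Δl = 6.45; W sinα = -1.9
Slice 2: Δl = 2.6/cos3.6° = 2.605 m; N'_2 = 81·cos3.6° = 80.8; c'Δl = 12.77; W sinα = 5.1
Slice 3: Δl = 2.9/cos21.7° = 3.121 m; N'_3 = 142·cos21.7° = 131.9; c'Δl = 15.29; W sinα = 52.5
Slice 4: Δl = 2.4/cos41.7° = 3.214 m; N'_4 = 58·cos41.7° = 43.3; c'Δl = 15.75; W sinα = 38.6
Σc'Δl = 50.3 kN/m; ΣN' = 267.9 kN/m; ΣW sinα = 94.3 kN/m
Resisting = 50.3 + 267.9·tan25.7° = 50.3 + 128.9 = 179.2 kN/m
FS = 179.2 / 94.3 = 1.900

FS = 1.90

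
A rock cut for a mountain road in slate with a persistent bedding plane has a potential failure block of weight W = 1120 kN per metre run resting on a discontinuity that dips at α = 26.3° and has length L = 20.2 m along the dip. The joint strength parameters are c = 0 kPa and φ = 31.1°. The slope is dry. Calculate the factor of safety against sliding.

Resolving the block weight along and normal to the plane and applying the Mohr–Coulomb strength on the joint:
N' = W cosα = 1120·cos26.3° = 1004.1 kN/m
Driving force T = W sinα = 1120·sin26.3° = 496.2 kN/m
Resisting force R = c·L + N'·tanφ = 0·20.2 + 1004.1·tan31.1° = 0.0 + 605.7 = 605.7 kN/m
FS = R / T = 605.7 / 496.2 = 1.221

FS = 1.22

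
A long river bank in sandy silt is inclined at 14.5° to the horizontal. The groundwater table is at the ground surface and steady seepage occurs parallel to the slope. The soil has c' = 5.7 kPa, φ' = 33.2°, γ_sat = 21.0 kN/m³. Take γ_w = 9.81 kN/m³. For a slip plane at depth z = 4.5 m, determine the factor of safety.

With seepage parallel to the slope and the water table at the surface, the effective normal stress on the slip plane uses the buoyant unit weight γ' = γ_sat − γ_w while the driving shear stress uses γ_sat:
FS = [c' + γ' z cos²β tanφ'] / [γ_sat z sinβ cosβ]
γ' = 21.0 − 9.81 = 11.19 kN/m³
Numerator = 5.7 + 11.19·4.5·cos²14.5°·tan33.2° = 5.7 + 11.19·4.5·0.9373·0.6544 = 36.586 kPa
Denominator = 21.0·4.5·sin14.5°·cos14.5° = 21.0·4.5·0.2504·0.9681 = 22.907 kPa
FS = 36.586 / 22.907 = 1.597

FS = 1.60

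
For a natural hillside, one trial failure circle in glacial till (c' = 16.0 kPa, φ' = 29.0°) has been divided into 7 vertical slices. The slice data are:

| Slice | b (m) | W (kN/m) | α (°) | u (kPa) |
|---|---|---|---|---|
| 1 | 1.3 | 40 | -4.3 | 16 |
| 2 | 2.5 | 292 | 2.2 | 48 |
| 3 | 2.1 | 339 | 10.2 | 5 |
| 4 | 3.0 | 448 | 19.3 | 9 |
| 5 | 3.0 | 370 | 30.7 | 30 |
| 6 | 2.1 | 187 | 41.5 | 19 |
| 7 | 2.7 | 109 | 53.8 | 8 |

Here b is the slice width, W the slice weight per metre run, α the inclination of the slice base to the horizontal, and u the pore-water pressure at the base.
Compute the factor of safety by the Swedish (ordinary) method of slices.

Ordinary method of slices: FS = Σ[c'·Δl_i + (W_i cosα_i − u_i·Δl_i)·tanφ'] / Σ W_i sinα_i, with Δl_i = b_i / cosα_i.
Slice 1: Δl = 1.3/cos(-4.3°) = 1.304 m; N'_1 = 40·cos(-4.3°) − 16·1.304 = 19.0; c'Δl = 20.86; W sinα = -3.0
Slice 2: Δl = 2.5/cos2.2° = 2.502 m; N'_2 = 292·cos2.2° − 48·2.502 = 171.7; c'Δl = 40.03; W sinα = 11.2
Slice 3: Δl = 2.1/cos10.2° = 2.134 m; N'_3 = 339·cos10.2° − 5·2.134 = 323.0; c'Δl = 34.14; W sinα = 60.0
Slice 4: Δl = 3.0/cos19.3° = 3.179 m; N'_4 = 448·cos19.3° − 9·3.179 = 394.2; c'Δl = 50.86; W sinα = 148.1
Slice 5: Δl = 3.0/cos30.7° = 3.489 m; N'_5 = 370·cos30.7° − 30·3.489 = 213.5; c'Δl = 55.82; W sinα = 188.9
Slice 6: Δl = 2.1/cos41.5° = 2.804 m; N'_6 = 187·cos41.5° − 19·2.804 = 86.8; c'Δl = 44.86; W sinα = 123.9
Slice 7: Δl = 2.7/cos53.8° = 4.572 m; N'_7 = 109·cos53.8° − 8·4.572 = 27.8; c'Δl = 73.15; W sinα = 88.0
Σc'Δl = 319.7 kN/m; ΣN' = 1236.0 kN/m; ΣW sinα = 617.1 kN/m
Resisting = 319.7 + 1236.0·tan29.0° = 319.7 + 685.1 = 1004.8 kN/m
FS = 1004.8 / 617.1 = 1.628

FS = 1.63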